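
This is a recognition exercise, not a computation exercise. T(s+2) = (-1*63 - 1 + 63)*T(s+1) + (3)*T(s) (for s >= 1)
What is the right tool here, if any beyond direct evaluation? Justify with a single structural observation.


Verdict: the characteristic-root method — shift-invariance with fixed coefficients calls for exponential trials; the characteristic polynomial finds every r^s.


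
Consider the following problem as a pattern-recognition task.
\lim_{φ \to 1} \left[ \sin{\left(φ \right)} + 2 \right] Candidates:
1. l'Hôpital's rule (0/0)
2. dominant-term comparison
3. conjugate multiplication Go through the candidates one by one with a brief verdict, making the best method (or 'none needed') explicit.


Method: no special technique — no zero denominators, no indeterminate clash at 1 — substitute and read off the value.
- l'Hôpital's rule (0/0) — evaluation at the point is determinate, so the rule has nothing to repair.
- dominant-term comparison — this is not a rational comparison of growth rates at infinity.
- conjugate multiplication — rationalization has no target — no divergent radical difference appears.


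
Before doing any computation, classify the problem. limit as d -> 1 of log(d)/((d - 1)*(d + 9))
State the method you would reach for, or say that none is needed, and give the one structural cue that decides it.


Diagnosis: l'Hôpital's rule (0/0) — plug in 1: top and bottom both hit zero, so differentiate each and retry. The standard small-argument limits would also carry it; the rule is the systematic route.


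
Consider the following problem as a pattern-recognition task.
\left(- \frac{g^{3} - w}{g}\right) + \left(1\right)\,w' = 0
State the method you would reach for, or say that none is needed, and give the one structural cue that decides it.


Best approach: a linear integrating factor — linear in the unknown with genuine forcing: multiply through by the exponential of the integrated coefficient and the left side closes into one derivative.


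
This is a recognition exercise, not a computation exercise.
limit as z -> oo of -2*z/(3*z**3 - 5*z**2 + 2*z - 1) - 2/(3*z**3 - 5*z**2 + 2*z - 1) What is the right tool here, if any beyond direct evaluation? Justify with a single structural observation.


Diagnosis: dominant-term comparison — at large z only the top-degree terms survive; compare the leading terms and the limit falls out. l'Hôpital's at-infinity variant applies to the expression viewed as a single quotient; the leading-term comparison is the direct route.


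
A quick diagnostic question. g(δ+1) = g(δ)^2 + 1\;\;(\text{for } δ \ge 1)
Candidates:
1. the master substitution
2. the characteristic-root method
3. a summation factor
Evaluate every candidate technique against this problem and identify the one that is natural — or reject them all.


Verdict: no special technique — the update rule curves (it is not linear in the unknown sequence), so no superposition-based closed form attaches — iterate or study it directly.
- the master substitution: no fixed divisor shrinks the index between calls.
- the characteristic-root method — the recursion is nonlinear in the sequence values, so no linear-modes ansatz applies.
- a summation factor: no summation factor applies — the rule is not linear in the sequence values.


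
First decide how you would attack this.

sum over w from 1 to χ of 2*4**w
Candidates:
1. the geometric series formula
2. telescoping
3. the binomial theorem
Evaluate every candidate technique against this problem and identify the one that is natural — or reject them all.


Verdict: the geometric series formula — each term is 4 times the previous one, so the geometric-series formula applies directly.
- the geometric series formula: applicable, and directly so.
- telescoping: as presented, consecutive terms share no shifted copy to cancel against — no rewrite is on display to change that.
- the binomial theorem: the terms do not reassemble into a binomial power.


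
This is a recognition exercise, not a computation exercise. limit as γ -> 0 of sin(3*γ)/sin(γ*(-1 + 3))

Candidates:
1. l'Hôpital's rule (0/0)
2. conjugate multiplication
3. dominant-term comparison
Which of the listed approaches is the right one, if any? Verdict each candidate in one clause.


Method: l'Hôpital's rule (0/0) — plug in 0: top and bottom both hit zero, so differentiate each and retry. One could equally expand both pieces locally and compare leading terms; the rule does that in one stroke.
- l'Hôpital's rule (0/0) — yes — fits the structure here.
- conjugate multiplication: there is no infinity-minus-infinity radical difference to rationalize.
- dominant-term comparison: this limit is not decided by comparing leading-term growth at infinity.


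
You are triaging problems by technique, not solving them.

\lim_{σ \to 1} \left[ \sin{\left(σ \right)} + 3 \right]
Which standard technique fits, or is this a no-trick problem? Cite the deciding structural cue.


Best approach: no special technique — the expression is continuous at 1 — substitute and evaluate; no indeterminate form appears.


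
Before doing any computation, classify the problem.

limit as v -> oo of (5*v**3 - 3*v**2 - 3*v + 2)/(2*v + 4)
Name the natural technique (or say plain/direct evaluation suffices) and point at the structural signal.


Best approach: dominant-term comparison — divide through by the highest power of v; every lower-order term dies and the dominant terms decide the limit. l'Hôpital's at-infinity variant applies to the expression viewed as a single quotient; the leading-term comparison is the direct route.


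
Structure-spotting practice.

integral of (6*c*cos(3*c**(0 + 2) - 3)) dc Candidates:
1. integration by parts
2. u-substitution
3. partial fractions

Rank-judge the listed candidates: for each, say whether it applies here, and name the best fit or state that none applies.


Diagnosis: u-substitution — collected, the integrand has one factor that is, up to a constant, the derivative of an inner expression the rest depends on — substitute for that inner expression.
- integration by parts: the non-polynomial partner is not one of the parts kernels — exp, sine, or cosine with a degree-1 argument, or a logarithm.
- u-substitution: applies; the problem has the shape this method handles.
- partial fractions — there is no rational-function structure to decompose.


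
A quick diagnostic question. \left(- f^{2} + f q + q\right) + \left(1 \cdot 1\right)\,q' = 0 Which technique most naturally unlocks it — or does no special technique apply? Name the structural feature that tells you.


Diagnosis: a linear integrating factor — linear in the unknown with genuine forcing: multiply through by the exponential of the integrated coefficient and the left side closes into one derivative.


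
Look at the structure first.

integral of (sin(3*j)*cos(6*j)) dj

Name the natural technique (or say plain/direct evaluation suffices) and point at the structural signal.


Technique: a trigonometric identity — split sin(3*j)*cos(6*j) with the angle-addition identities: the resulting sum integrates term by term.


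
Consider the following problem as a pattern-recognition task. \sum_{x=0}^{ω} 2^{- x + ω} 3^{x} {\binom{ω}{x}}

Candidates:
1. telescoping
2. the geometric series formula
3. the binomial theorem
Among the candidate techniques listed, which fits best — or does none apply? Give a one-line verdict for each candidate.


Diagnosis: the binomial theorem — {\binom{ω}{x}} weighting matched powers of 3 and 2 is the expanded form of (3 + 2)^ω — fold it back up.
- telescoping: the summand is not presented as a shifted difference — a telescoping rewrite may exist, but the displayed structure does not offer one.
- the geometric series formula — the term-to-term ratio changes with the index, so the geometric formula cannot close it.
- the binomial theorem: yes — fits the structure here.


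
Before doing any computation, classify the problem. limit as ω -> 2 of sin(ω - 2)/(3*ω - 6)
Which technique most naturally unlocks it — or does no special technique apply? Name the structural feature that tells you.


Verdict: l'Hôpital's rule (0/0) — numerator and denominator both vanish at 2 — a genuine 0/0 form, which is exactly when l'Hôpital applies. Known elementary limits would finish this too — the rule just bypasses the case analysis.


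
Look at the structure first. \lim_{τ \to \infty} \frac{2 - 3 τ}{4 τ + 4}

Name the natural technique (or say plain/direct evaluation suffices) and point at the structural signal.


Verdict: dominant-term comparison — divide by the highest power of τ present: lower-order terms vanish and the dominant ratio remains. l'Hôpital's at-infinity variant applies to the expression viewed as a single quotient; the leading-term comparison is the direct route.


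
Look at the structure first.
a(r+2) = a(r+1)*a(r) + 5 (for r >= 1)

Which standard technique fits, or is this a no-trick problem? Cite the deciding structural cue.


Diagnosis: no special technique — the new term depends nonlinearly on the old ones, which disqualifies every superposition-based technique.


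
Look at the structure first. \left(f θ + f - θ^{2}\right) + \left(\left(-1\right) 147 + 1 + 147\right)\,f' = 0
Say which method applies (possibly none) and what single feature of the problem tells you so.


Technique: a linear integrating factor — linear in the unknown with genuine forcing: multiply through by the exponential of the integrated coefficient and the left side closes into one derivative.


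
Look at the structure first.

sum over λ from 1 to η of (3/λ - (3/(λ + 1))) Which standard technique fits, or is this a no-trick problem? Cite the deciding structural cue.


Verdict: telescoping — a difference of consecutive values of one function (3/λ at one index and the next) — telescoping by construction.


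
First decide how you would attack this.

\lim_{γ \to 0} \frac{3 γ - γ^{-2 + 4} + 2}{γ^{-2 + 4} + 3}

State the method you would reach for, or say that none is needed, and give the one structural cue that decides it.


Best approach: no special technique — the function is continuous at 0; evaluation is itself the limit, no machinery required.


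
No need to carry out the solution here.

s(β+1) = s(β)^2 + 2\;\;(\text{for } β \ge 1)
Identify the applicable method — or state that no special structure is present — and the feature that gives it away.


Best approach: no special technique — this one you iterate or analyze qualitatively: the nonlinearity defeats linear solution methods.


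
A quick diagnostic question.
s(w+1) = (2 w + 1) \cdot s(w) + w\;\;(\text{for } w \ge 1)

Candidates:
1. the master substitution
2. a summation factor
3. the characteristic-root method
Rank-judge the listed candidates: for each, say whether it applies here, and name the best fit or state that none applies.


Best approach: a summation factor — it is first-order linear but the coefficient 2 w + 1 depends on the index, so multiply through by a summation factor to telescope it.
- the master substitution: there is no divide-the-index recursive argument.
- a summation factor: yes — fits the structure here.
- the characteristic-root method — an index-dependent weight blocks the pure exponential ansatz.


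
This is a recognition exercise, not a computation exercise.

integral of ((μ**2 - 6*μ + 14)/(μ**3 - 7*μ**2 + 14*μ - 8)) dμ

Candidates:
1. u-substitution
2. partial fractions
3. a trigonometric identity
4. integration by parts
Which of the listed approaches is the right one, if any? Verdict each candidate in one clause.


Diagnosis: partial fractions — the denominator μ**3 - 7*μ**2 + 14*μ - 8 factors, so the quotient decomposes into elementary partial fractions term by term.
- u-substitution — no subexpression of the integrand pairs with its own derivative as a factor — individual terms may offer their own substitutions, but any change of variable covering the whole integral would have to be constructed from outside the expression.
- partial fractions: yes, a natural case for it.
- a trigonometric identity — there is no trigonometric structure at all — the integrand carries no sine or cosine to rewrite.
- integration by parts — the nonconstant-polynomial-times-standard-kernel pattern (an exp, sine, cosine, or logarithm partner) is absent.


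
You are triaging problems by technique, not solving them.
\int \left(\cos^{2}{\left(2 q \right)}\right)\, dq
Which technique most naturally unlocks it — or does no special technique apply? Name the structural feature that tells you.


Best approach: a trigonometric identity — the even trigonometric power \cos^{2}{\left(2 q \right)} reduces by a double-angle identity before any integration is attempted.


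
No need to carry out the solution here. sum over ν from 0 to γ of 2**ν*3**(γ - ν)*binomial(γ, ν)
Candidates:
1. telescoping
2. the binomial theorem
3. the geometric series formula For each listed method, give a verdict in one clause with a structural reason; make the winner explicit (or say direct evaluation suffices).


Method: the binomial theorem — binomial coefficients against complementary powers of 2 and 3: recognize the binomial expansion and resum.
- telescoping: as presented, consecutive terms share no shifted copy to cancel against — no rewrite is on display to change that.
- the binomial theorem — a fit — the right tool for this form.
- the geometric series formula — the term-to-term ratio changes with the index, so the geometric formula cannot close it.


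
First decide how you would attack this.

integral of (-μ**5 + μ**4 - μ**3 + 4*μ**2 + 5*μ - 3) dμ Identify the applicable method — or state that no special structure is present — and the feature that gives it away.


Diagnosis: no special technique — the integrand is a sum of constant multiples of powers of μ — integrate term by term.


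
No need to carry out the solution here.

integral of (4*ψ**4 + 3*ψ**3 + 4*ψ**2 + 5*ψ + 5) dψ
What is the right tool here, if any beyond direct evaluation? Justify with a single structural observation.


Technique: no special technique — the integrand is a sum of constant multiples of powers of ψ — integrate term by term.


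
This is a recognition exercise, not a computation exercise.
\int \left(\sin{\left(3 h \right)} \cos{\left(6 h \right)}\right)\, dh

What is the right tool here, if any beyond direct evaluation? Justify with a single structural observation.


Technique: a trigonometric identity — distinct frequencies under one product (\sin{\left(3 h \right)} \cos{\left(6 h \right)}): the product-to-sum identity is the systematic route to an integrable form.


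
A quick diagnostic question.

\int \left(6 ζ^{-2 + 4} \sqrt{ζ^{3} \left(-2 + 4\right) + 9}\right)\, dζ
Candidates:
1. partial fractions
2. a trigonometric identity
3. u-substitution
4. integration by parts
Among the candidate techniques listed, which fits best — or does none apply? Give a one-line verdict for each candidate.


Verdict: u-substitution — collected, the integrand has one factor that is, up to a constant, the derivative of an inner expression the rest depends on — substitute for that inner expression.
- partial fractions: the expression is not a ratio of polynomials that decomposes further.
- a trigonometric identity: there is no trigonometric structure at all — the integrand carries no sine or cosine to rewrite.
- u-substitution: yes, a natural case for it.
- integration by parts: the non-polynomial partner is not one of the parts kernels — exp, sine, or cosine with a degree-1 argument, or a logarithm.


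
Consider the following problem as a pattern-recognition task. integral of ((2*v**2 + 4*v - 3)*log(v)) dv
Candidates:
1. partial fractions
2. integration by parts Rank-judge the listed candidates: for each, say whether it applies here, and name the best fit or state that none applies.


Best approach: integration by parts — log(v) is the classic u in parts — its derivative is a plain reciprocal while 2*v**2 + 4*v - 3 absorbs the dv role.
- partial fractions — the expression is not a ratio of polynomials that decomposes further.
- integration by parts — applicable, and directly so.


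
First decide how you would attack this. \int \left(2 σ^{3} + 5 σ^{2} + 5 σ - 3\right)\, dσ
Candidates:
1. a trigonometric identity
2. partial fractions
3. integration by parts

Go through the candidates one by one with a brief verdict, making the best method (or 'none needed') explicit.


Technique: no special technique — every term is a constant multiple of a power of σ; term-wise power-rule integration needs no preliminary transformation.
- a trigonometric identity — no sine or cosine appears, so there is nothing for a trigonometric identity to act on.
- partial fractions — there is no rational-function structure to decompose.
- integration by parts — splitting off a factor buys nothing — the integrand integrates directly without parts.


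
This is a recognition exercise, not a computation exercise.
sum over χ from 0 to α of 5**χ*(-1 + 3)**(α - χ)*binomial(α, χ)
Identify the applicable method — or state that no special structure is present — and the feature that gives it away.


Technique: the binomial theorem — the summand is term χ of a binomial expansion in 5 and (-1 + 3); the whole sum is a single power.


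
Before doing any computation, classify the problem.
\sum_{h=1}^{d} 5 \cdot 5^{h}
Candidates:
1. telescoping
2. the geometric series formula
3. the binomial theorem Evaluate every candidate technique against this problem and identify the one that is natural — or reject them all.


Best approach: the geometric series formula — each term is 5 times the previous one, so the geometric-series formula applies directly.
- telescoping: writing out consecutive terms as given produces no pairwise cancellation.
- the geometric series formula: yes, a natural case for it.
- the binomial theorem: no binomial coefficients pair up with complementary powers here.


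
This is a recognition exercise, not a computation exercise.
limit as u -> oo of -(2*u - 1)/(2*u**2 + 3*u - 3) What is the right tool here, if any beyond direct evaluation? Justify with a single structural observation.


Verdict: dominant-term comparison — at large u only the top-degree terms survive; compare the leading terms and the limit falls out. Viewed as a single quotient this is an ∞/∞ form — an at-infinity application of l'Hôpital's rule would also resolve it; comparing leading growth reads the answer without differentiating.


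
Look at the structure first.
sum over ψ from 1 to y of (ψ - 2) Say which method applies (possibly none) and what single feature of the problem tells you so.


Diagnosis: no special technique — the sum is polynomial through and through; closed forms for each power of ψ finish it directly.


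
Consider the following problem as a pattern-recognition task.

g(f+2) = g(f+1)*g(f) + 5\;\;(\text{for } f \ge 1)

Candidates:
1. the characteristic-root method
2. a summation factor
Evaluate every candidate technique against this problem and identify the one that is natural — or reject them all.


Diagnosis: no special technique — the update rule curves (it is not linear in the unknown sequence), so no superposition-based closed form attaches — iterate or study it directly.
- the characteristic-root method — the recursion is nonlinear in the sequence values, so no linear-modes ansatz applies.
- a summation factor: no summation factor applies — the rule is not linear in the sequence values.


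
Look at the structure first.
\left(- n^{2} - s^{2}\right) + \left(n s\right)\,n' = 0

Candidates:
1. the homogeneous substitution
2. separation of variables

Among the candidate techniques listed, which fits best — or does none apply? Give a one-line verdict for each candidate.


Method: the homogeneous substitution — the slope is degree-zero homogeneous: the ratio substitution v = n/s collapses it. Rearranged, this also fits the Bernoulli template directly; the homogeneous substitution reads the structure without the rearrangement.
- the homogeneous substitution — applicable, and directly so.
- separation of variables: no algebra isolates the independent variable on one side and the unknown on the other.


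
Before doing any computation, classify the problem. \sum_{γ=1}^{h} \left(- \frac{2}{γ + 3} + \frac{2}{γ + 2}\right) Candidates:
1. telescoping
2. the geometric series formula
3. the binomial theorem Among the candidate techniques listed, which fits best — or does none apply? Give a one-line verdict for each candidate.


Verdict: telescoping — difference-of-shifts structure (each term adds \frac{2}{γ + 2}, then subtracts its one-index-advanced value, which the following term adds back) leaves only the first and last pieces standing.
- telescoping: a fit — the right tool for this form.
- the geometric series formula — there is no constant term-to-term ratio.
- the binomial theorem — no binomial coefficients pair up with complementary powers here.


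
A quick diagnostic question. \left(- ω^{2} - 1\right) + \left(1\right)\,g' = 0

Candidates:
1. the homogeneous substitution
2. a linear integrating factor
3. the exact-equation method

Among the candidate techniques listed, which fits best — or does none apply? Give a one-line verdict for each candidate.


Best approach: no special technique — the slope is a pure function of ω; integrate both sides and be done.
- the homogeneous substitution: the slope does not depend on the ratio of the variables alone.
- a linear integrating factor — with the unknown absent the integrating factor is a formality; direct integration is the working structure.
- the exact-equation method — with the unknown absent from both coefficients, the cross-partial test holds emptily — nothing for the exact method to work on.


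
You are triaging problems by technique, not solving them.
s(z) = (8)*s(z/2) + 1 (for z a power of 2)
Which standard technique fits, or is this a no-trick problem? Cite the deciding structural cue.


Method: the master substitution — the argument contracts 2-fold per step: reindex z exponentially and solve the linear recurrence in the new index.


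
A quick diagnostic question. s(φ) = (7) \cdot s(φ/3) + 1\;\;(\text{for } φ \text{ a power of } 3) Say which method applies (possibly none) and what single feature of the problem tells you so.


Best approach: the master substitution — the argument contracts 3-fold per step: reindex φ exponentially and solve the linear recurrence in the new index.


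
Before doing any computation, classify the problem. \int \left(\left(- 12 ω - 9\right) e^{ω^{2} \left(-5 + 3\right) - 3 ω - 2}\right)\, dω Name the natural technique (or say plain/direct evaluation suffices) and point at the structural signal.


Verdict: u-substitution — collected, the integrand has one factor that is, up to a constant, the derivative of an inner expression the rest depends on — substitute for that inner expression.


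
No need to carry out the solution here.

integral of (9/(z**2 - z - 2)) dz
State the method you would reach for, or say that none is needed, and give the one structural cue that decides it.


Verdict: partial fractions — once z**2 - z - 2 is factored, each root contributes a simple-fraction term; integrate them one at a time.


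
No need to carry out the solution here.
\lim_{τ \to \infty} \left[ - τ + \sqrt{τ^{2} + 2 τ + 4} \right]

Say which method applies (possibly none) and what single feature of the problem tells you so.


Method: conjugate multiplication — both pieces blow up but their difference is finite; the conjugate trick rationalizes \sqrt{τ^{2} + 2 τ + 4} - τ.


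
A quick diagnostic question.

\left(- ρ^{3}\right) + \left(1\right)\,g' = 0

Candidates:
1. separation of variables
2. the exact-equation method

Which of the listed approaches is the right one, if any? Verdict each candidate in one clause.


Method: no special technique — with g absent the equation is not coupled at all: direct integration in ρ.
- separation of variables — separation is only trivially available — with the unknown absent from the slope this is a direct integration, not a separation problem.
- the exact-equation method — the unknown never enters the equation — exactness holds emptily, with nothing for the method to add.


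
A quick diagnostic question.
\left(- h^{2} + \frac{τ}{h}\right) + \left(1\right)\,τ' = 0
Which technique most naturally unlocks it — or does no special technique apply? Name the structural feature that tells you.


Verdict: a linear integrating factor — the unknown enters only to the first power against a nonzero forcing term — the integrating-factor template applies directly.


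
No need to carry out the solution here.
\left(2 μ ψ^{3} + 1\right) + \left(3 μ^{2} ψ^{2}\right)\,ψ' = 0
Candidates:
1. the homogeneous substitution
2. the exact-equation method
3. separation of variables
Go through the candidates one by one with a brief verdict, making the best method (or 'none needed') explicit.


Diagnosis: the exact-equation method — the compatibility test passes: the ψ-derivative of 2 μ ψ^{3} + 1 matches the μ-derivative of 3 μ^{2} ψ^{2}, so integrate a potential.
- the homogeneous substitution — the ratio substitution does not collapse this equation.
- the exact-equation method: a fit — the right tool for this form.
- separation of variables: no division isolates the independent variable from the unknown.


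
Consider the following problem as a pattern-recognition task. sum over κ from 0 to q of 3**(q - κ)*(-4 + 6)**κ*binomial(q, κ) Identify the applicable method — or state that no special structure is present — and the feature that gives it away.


Method: the binomial theorem — the summand is term κ of a binomial expansion in (-4 + 6) and 3; the whole sum is a single power.


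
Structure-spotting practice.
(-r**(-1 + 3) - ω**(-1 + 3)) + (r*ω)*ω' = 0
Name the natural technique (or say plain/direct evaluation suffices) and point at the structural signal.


Technique: the homogeneous substitution — solved for the derivative, the right side is unchanged under scaling r and ω together — it depends only on the ratio ω/r, so substitute a single ratio variable. Rearranged, this also fits the Bernoulli template directly; the homogeneous substitution reads the structure without the rearrangement.


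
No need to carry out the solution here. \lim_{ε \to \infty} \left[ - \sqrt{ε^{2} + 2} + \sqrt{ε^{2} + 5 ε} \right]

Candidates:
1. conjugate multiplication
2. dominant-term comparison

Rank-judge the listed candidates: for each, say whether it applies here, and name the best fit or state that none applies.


Method: conjugate multiplication — an infinity-minus-infinity difference with a surviving radical — multiply by the conjugate to cancel the divergence.
- conjugate multiplication — yes — fits the structure here.
- dominant-term comparison — no dominant-degree comparison decides it.


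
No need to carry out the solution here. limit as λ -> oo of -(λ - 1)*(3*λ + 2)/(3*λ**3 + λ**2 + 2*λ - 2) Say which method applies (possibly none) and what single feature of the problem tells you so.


Diagnosis: dominant-term comparison — at large λ only the top-degree terms survive; compare the leading terms and the limit falls out. l'Hôpital's at-infinity variant applies to the expression viewed as a single quotient; the leading-term comparison is the direct route.


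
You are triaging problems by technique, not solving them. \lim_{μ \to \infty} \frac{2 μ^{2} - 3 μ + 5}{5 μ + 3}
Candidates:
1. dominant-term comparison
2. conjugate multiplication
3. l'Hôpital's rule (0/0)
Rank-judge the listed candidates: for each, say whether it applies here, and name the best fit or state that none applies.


Method: dominant-term comparison — divide by the highest power of μ present: lower-order terms vanish and the dominant ratio remains.
- dominant-term comparison: yes, a natural case for it.
- conjugate multiplication: there are no radicals in tension whose conjugate would simplify matters.
- l'Hôpital's rule (0/0): no 0/0 form appears: written as one quotient, top and bottom both grow without bound, and the ratio is decided by their leading terms.


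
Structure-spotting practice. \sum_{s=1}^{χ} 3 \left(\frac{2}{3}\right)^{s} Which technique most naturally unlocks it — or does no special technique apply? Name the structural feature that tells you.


Verdict: the geometric series formula — each term is \frac{2}{3} times the previous one, so the geometric-series formula applies directly.


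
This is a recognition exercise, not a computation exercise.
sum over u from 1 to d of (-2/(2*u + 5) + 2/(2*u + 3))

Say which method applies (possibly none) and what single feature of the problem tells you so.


Verdict: telescoping — the generic term is a one-step difference of 2/(2*u + 3), so partial sums shortcut to endpoint evaluation.


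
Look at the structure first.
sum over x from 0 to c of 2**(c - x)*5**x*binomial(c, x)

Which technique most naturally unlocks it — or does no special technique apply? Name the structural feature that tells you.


Best approach: the binomial theorem — terms weighting binomial(c, x) against matched powers of 5 and 2 reassemble into (5 + 2)^c by the binomial theorem.


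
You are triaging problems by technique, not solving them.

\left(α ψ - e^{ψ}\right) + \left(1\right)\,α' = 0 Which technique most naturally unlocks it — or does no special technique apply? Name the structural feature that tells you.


Method: a linear integrating factor — first power of α, nonzero forcing: the integrating-factor recipe applies verbatim with p = ψ.


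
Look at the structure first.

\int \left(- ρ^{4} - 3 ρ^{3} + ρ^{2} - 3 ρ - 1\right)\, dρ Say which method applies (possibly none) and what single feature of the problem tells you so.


Best approach: no special technique — every term is a constant multiple of a power of ρ; term-wise power-rule integration needs no preliminary transformation.


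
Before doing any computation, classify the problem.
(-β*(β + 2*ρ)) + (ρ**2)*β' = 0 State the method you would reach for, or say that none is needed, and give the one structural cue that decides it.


Diagnosis: the homogeneous substitution — scaling ρ and β together leaves the slope fixed — it depends only on β/ρ, so substitute the ratio. A Bernoulli substitution is a fair alternative on this equation directly; the homogeneous reading takes it as given.


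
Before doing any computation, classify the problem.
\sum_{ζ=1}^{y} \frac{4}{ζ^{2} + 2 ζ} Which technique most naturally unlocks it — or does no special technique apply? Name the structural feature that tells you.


Best approach: telescoping — one partial-fraction pass turns \frac{4}{ζ^{2} + 2 ζ} into a shifted difference, and shifted differences telescope.


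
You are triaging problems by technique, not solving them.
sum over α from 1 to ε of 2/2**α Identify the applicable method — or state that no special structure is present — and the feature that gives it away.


Method: the geometric series formula — consecutive terms stand in a fixed index-free ratio — the geometric sum formula closes it.


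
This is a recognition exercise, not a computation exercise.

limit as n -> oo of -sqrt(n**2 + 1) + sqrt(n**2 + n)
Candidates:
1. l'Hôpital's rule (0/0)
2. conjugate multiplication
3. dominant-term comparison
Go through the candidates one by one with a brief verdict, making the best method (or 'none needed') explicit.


Best approach: conjugate multiplication — an infinity-minus-infinity difference with a surviving radical — multiply by the conjugate to cancel the divergence.
- l'Hôpital's rule (0/0): substitution produces ∞ − ∞ rather than a vanishing quotient; the rule needs a 0/0 ratio to act on.
- conjugate multiplication: yes — fits the structure here.
- dominant-term comparison: no ranking of term growth rates resolves the limit here.


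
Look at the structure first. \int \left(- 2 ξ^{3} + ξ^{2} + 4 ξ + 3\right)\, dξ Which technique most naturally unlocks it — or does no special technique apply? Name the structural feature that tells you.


Verdict: no special technique — scan for structure and find none: constant multiples of powers of ξ, integrate directly.


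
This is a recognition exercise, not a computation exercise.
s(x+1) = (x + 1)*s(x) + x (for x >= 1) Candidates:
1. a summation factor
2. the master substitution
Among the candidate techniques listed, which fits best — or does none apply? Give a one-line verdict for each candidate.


Best approach: a summation factor — it is first-order linear but the coefficient x + 1 depends on the index, so multiply through by a summation factor to telescope it.
- a summation factor: yes — fits the structure here.
- the master substitution — the recursion shifts the index rather than dividing it.


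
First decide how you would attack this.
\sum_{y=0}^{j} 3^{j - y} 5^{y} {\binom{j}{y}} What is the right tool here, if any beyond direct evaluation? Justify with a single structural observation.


Method: the binomial theorem — the summand is term y of a binomial expansion in 5 and 3; the whole sum is a single power.


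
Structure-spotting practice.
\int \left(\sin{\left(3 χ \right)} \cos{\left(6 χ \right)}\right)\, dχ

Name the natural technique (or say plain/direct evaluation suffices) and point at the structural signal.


Method: a trigonometric identity — \sin{\left(3 χ \right)} \cos{\left(6 χ \right)} mixes two frequencies; the product-to-sum identity splits it into single-frequency sinusoids.


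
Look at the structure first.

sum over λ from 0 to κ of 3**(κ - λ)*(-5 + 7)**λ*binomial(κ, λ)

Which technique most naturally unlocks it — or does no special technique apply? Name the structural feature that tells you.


Technique: the binomial theorem — the binomial coefficients weight matched powers of (-5 + 7) and 3, which is exactly the expansion of a binomial power.


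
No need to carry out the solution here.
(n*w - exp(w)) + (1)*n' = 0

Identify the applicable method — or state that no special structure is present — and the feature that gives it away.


Method: a linear integrating factor — n appears only to the first power with coefficient w — the classic integrating-factor setup.


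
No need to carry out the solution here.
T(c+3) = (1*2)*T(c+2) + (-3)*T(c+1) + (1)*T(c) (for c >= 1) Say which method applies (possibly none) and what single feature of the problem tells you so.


Technique: the characteristic-root method — this is the constant-coefficient homogeneous case — the whole solution in c reduces to a polynomial's roots.


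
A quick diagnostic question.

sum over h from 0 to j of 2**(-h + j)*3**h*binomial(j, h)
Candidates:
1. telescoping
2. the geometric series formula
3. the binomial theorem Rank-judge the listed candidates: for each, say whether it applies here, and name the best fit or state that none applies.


Verdict: the binomial theorem — terms weighting binomial(j, h) against matched powers of 3 and 2 reassemble into (3 + 2)^j by the binomial theorem.
- telescoping — the summand is not presented as a shifted difference — a telescoping rewrite may exist, but the displayed structure does not offer one.
- the geometric series formula — there is no constant term-to-term ratio.
- the binomial theorem — applicable, and directly so.


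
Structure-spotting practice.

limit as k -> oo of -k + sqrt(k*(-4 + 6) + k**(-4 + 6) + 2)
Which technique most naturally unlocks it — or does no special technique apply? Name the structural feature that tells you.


Method: conjugate multiplication — turning the difference into a conjugate-rationalized ratio makes the limit readable.


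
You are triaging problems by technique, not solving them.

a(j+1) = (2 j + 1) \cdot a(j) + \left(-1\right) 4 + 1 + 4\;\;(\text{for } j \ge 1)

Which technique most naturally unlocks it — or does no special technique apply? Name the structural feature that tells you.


Method: a summation factor — normalize by the running product of 2 j + 1: the left side becomes a difference, and differences sum.


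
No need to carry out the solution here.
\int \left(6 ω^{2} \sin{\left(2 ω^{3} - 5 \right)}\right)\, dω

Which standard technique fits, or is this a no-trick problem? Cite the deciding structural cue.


Technique: u-substitution — viewed as a product, the integrand is a composition evaluated at 2 ω^{3} - 5 times (a constant multiple of) that inner expression's derivative, so u = 2 ω^{3} - 5 makes it elementary.


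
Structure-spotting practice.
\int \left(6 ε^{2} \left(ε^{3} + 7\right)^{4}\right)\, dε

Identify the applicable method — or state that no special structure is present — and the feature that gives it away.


Verdict: u-substitution — structure check: outer function, inner expression ε^{3} + 7, inner derivative as a factor — the classic u = ε^{3} + 7 pattern. Expanding everything out would also get there; the substitution is the systematic route.


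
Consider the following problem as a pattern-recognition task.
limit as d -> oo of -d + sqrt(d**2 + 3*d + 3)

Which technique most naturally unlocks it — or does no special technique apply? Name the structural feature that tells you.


Technique: conjugate multiplication — the ∞ − ∞ radical form is the exact trigger for the conjugate maneuver.


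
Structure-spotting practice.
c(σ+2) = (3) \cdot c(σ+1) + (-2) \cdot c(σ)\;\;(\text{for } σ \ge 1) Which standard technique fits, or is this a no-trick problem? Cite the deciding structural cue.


Best approach: the characteristic-root method — the recurrence is linear and homogeneous with constant coefficients, so the ansatz r^σ turns it into a polynomial equation for r.


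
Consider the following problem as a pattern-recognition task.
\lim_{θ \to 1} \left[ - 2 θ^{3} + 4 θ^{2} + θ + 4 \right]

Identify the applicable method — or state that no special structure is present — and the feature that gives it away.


Technique: no special technique — no vanishing denominator and no indeterminate clash at the point — evaluation is immediate.


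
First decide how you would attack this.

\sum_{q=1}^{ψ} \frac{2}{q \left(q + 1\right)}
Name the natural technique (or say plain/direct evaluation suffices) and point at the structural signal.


Technique: telescoping — integer-spaced poles in \frac{2}{q \left(q + 1\right)} are the telescoping signature in disguise.


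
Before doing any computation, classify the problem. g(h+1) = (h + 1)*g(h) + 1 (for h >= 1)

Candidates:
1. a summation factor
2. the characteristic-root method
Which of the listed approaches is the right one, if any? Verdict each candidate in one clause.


Technique: a summation factor — rescale the sequence by the product of the weights h + 1 so far — the recurrence collapses to a plain running sum.
- a summation factor — a fit — the right tool for this form.
- the characteristic-root method — the coefficients vary with the index, breaking the constant-coefficient structure the method needs.


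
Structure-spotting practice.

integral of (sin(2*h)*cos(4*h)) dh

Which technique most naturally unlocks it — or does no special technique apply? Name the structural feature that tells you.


Verdict: a trigonometric identity — mixed-frequency products such as sin(2*h)*cos(4*h) are designed for the product-to-sum formula.


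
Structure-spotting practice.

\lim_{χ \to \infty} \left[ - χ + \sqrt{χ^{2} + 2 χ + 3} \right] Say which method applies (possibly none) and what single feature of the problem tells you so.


Diagnosis: conjugate multiplication — two divergent pieces with a minus sign between them and a radical in the mix: rationalize \sqrt{χ^{2} + 2 χ + 3} - χ before any limit law applies.
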